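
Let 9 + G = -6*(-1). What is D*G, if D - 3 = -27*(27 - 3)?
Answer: 1935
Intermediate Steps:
G = -3 (G = -9 - 6*(-1) = -9 + 6 = -3)
D = -645 (D = 3 - 27*(27 - 3) = 3 - 27*24 = 3 - 648 = -645)
D*G = -645*(-3) = 1935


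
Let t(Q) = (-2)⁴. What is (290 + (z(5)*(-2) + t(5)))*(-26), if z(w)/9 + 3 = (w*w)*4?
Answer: 37440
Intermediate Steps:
z(w) = -27 + 36*w² (z(w) = -27 + 9*((w*w)*4) = -27 + 9*(w²*4) = -27 + 9*(4*w²) = -27 + 36*w²)
t(Q) = 16
(290 + (z(5)*(-2) + t(5)))*(-26) = (290 + ((-27 + 36*5²)*(-2) + 16))*(-26) = (290 + ((-27 + 36*25)*(-2) + 16))*(-26) = (290 + ((-27 + 900)*(-2) + 16))*(-26) = (290 + (873*(-2) + 16))*(-26) = (290 + (-1746 + 16))*(-26) = (290 - 1730)*(-26) = -1440*(-26) = 37440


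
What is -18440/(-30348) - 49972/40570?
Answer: -96054932/153902295 ≈ -0.62413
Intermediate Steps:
-18440/(-30348) - 49972/40570 = -18440*(-1/30348) - 49972*1/40570 = 4610/7587 - 24986/20285 = -96054932/153902295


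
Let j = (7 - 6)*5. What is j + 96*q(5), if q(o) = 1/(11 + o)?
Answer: 11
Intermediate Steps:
j = 5 (j = 1*5 = 5)
j + 96*q(5) = 5 + 96/(11 + 5) = 5 + 96/16 = 5 + 96*(1/16) = 5 + 6 = 11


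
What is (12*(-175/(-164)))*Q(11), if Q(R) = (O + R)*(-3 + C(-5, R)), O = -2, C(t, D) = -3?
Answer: -28350/41 ≈ -691.46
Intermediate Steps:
Q(R) = 12 - 6*R (Q(R) = (-2 + R)*(-3 - 3) = (-2 + R)*(-6) = 12 - 6*R)
(12*(-175/(-164)))*Q(11) = (12*(-175/(-164)))*(12 - 6*11) = (12*(-175*(-1/164)))*(12 - 66) = (12*(175/164))*(-54) = (525/41)*(-54) = -28350/41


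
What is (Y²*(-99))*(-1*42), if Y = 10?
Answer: 415800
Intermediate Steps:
(Y²*(-99))*(-1*42) = (10²*(-99))*(-1*42) = (100*(-99))*(-42) = -9900*(-42) = 415800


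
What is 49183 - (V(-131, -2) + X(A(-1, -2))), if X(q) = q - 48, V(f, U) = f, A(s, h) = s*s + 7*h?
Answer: 49375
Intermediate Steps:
A(s, h) = s**2 + 7*h
X(q) = -48 + q
49183 - (V(-131, -2) + X(A(-1, -2))) = 49183 - (-131 + (-48 + ((-1)**2 + 7*(-2)))) = 49183 - (-131 + (-48 + (1 - 14))) = 49183 - (-131 + (-48 - 13)) = 49183 - (-131 - 61) = 49183 - 1*(-192) = 49183 + 192 = 49375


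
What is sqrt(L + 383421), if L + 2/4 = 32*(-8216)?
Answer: sqrt(482034)/2 ≈ 347.14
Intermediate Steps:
L = -525825/2 (L = -1/2 + 32*(-8216) = -1/2 - 262912 = -525825/2 ≈ -2.6291e+5)
sqrt(L + 383421) = sqrt(-525825/2 + 383421) = sqrt(241017/2) = sqrt(482034)/2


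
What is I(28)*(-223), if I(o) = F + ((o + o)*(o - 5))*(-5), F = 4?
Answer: 1435228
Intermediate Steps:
I(o) = 4 - 10*o*(-5 + o) (I(o) = 4 + ((o + o)*(o - 5))*(-5) = 4 + ((2*o)*(-5 + o))*(-5) = 4 + (2*o*(-5 + o))*(-5) = 4 - 10*o*(-5 + o))
I(28)*(-223) = (4 - 10*28² + 50*28)*(-223) = (4 - 10*784 + 1400)*(-223) = (4 - 7840 + 1400)*(-223) = -6436*(-223) = 1435228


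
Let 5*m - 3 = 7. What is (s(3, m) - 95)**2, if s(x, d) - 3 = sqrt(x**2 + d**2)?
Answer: (92 - sqrt(13))**2 ≈ 7813.6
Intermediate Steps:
m = 2 (m = 3/5 + (1/5)*7 = 3/5 + 7/5 = 2)
s(x, d) = 3 + sqrt(d**2 + x**2) (s(x, d) = 3 + sqrt(x**2 + d**2) = 3 + sqrt(d**2 + x**2))
(s(3, m) - 95)**2 = ((3 + sqrt(2**2 + 3**2)) - 95)**2 = ((3 + sqrt(4 + 9)) - 95)**2 = ((3 + sqrt(13)) - 95)**2 = (-92 + sqrt(13))**2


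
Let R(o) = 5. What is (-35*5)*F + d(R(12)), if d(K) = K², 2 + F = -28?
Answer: 5275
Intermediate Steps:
F = -30 (F = -2 - 28 = -30)
(-35*5)*F + d(R(12)) = -35*5*(-30) + 5² = -175*(-30) + 25 = 5250 + 25 = 5275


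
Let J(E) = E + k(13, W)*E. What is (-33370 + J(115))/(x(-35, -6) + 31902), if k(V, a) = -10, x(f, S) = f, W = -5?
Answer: -34405/31867 ≈ -1.0796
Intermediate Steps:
J(E) = -9*E (J(E) = E - 10*E = -9*E)
(-33370 + J(115))/(x(-35, -6) + 31902) = (-33370 - 9*115)/(-35 + 31902) = (-33370 - 1035)/31867 = -34405*1/31867 = -34405/31867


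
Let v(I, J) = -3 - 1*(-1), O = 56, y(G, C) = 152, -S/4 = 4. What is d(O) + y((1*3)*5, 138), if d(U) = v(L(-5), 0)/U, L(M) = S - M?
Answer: 4255/28 ≈ 151.96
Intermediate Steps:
S = -16 (S = -4*4 = -16)
L(M) = -16 - M
v(I, J) = -2 (v(I, J) = -3 + 1 = -2)
d(U) = -2/U
d(O) + y((1*3)*5, 138) = -2/56 + 152 = -2*1/56 + 152 = -1/28 + 152 = 4255/28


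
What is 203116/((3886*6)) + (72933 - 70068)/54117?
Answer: 3530916/402871 ≈ 8.7644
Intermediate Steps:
203116/((3886*6)) + (72933 - 70068)/54117 = 203116/23316 + 2865*(1/54117) = 203116*(1/23316) + 955/18039 = 1751/201 + 955/18039 = 3530916/402871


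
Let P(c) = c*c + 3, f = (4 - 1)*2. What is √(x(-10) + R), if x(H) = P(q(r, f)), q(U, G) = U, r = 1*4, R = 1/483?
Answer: √4432974/483 ≈ 4.3591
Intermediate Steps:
R = 1/483 ≈ 0.0020704
f = 6 (f = 3*2 = 6)
r = 4
P(c) = 3 + c² (P(c) = c² + 3 = 3 + c²)
x(H) = 19 (x(H) = 3 + 4² = 3 + 16 = 19)
√(x(-10) + R) = √(19 + 1/483) = √(9178/483) = √4432974/483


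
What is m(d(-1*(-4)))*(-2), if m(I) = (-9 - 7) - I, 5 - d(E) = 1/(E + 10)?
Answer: 293/7 ≈ 41.857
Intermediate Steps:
d(E) = 5 - 1/(10 + E) (d(E) = 5 - 1/(E + 10) = 5 - 1/(10 + E))
m(I) = -16 - I
m(d(-1*(-4)))*(-2) = (-16 - (49 + 5*(-1*(-4)))/(10 - 1*(-4)))*(-2) = (-16 - (49 + 5*4)/(10 + 4))*(-2) = (-16 - (49 + 20)/14)*(-2) = (-16 - 69/14)*(-2) = -293/14*(-2) = 293/7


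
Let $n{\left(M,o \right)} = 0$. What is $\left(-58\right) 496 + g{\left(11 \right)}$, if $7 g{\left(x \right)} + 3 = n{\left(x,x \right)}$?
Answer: $- \frac{201379}{7} \approx -28768.0$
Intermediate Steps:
$g{\left(x \right)} = - \frac{3}{7}$ ($g{\left(x \right)} = - \frac{3}{7} + \frac{1}{7} \cdot 0 = - \frac{3}{7} + 0 = - \frac{3}{7}$)
$\left(-58\right) 496 + g{\left(11 \right)} = \left(-58\right) 496 - \frac{3}{7} = -28768 - \frac{3}{7} = - \frac{201379}{7}$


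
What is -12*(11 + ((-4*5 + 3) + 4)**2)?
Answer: -2160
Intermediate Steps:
-12*(11 + ((-4*5 + 3) + 4)**2) = -12*(11 + ((-20 + 3) + 4)**2) = -12*(11 + (-17 + 4)**2) = -12*(11 + (-13)**2) = -12*(11 + 169) = -12*180 = -2160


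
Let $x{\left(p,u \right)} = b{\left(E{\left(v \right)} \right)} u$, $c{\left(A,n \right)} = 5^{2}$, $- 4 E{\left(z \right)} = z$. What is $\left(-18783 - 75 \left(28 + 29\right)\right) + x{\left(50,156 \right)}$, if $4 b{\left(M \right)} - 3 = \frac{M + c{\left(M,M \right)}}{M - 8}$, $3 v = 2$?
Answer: $- \frac{1129920}{49} \approx -23060.0$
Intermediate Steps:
$v = \frac{2}{3}$ ($v = \frac{1}{3} \cdot 2 = \frac{2}{3} \approx 0.66667$)
$E{\left(z \right)} = - \frac{z}{4}$
$c{\left(A,n \right)} = 25$
$b{\left(M \right)} = \frac{3}{4} + \frac{25 + M}{4 \left(-8 + M\right)}$ ($b{\left(M \right)} = \frac{3}{4} + \frac{\left(M + 25\right) \frac{1}{M - 8}}{4} = \frac{3}{4} + \frac{\left(25 + M\right) \frac{1}{-8 + M}}{4} = \frac{3}{4} + \frac{\frac{1}{-8 + M} \left(25 + M\right)}{4} = \frac{3}{4} + \frac{25 + M}{4 \left(-8 + M\right)}$)
$x{\left(p,u \right)} = - \frac{u}{98}$ ($x{\left(p,u \right)} = \frac{\frac{1}{4} - \frac{1}{6}}{-8 - \frac{1}{6}} u = \frac{1}{- \frac{49}{6}} \cdot \frac{1}{12} u = \left(- \frac{6}{49}\right) \frac{1}{12} u = - \frac{u}{98}$)
$\left(-18783 - 75 \left(28 + 29\right)\right) + x{\left(50,156 \right)} = \left(-18783 - 75 \left(28 + 29\right)\right) - \frac{78}{49} = \left(-18783 - 4275\right) - \frac{78}{49} = -23058 - \frac{78}{49} = - \frac{1129920}{49}$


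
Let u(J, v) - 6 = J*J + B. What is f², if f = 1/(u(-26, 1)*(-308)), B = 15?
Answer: 1/46085784976 ≈ 2.1699e-11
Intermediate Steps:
u(J, v) = 21 + J² (u(J, v) = 6 + (J*J + 15) = 6 + (J² + 15) = 6 + (15 + J²) = 21 + J²)
f = -1/214676 (f = 1/((21 + (-26)²)*(-308)) = -1/308/(21 + 676) = -1/308/697 = (1/697)*(-1/308) = -1/214676 ≈ -4.6582e-6)
f² = (-1/214676)² = 1/46085784976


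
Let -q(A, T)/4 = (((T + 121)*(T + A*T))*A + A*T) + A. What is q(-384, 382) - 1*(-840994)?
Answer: -113035756766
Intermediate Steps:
q(A, T) = -4*A - 4*A*T - 4*A*(121 + T)*(T + A*T) (q(A, T) = -4*((((T + 121)*(T + A*T))*A + A*T) + A) = -4*((((121 + T)*(T + A*T))*A + A*T) + A) = -4*((A*(121 + T)*(T + A*T) + A*T) + A) = -4*((A*T + A*(121 + T)*(T + A*T)) + A) = -4*(A + A*T + A*(121 + T)*(T + A*T)) = -4*A - 4*A*T - 4*A*(121 + T)*(T + A*T))
q(-384, 382) - 1*(-840994) = -4*(-384)*(1 + 382² + 122*382 - 384*382² + 121*(-384)*382) - 1*(-840994) = -4*(-384)*(1 + 145924 + 46604 - 384*145924 - 17749248) + 840994 = -4*(-384)*(1 + 145924 + 46604 - 56034816 - 17749248) + 840994 = -4*(-384)*(-73591535) + 840994 = -113036597760 + 840994 = -113035756766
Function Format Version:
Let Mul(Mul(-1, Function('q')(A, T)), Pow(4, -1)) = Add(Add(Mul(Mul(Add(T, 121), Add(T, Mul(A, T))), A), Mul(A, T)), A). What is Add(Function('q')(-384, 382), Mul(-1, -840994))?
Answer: -113035756766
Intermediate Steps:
Function('q')(A, T) = Add(Mul(-4, A), Mul(-4, A, T), Mul(-4, A, Add(121, T), Add(T, Mul(A, T)))) (Function('q')(A, T) = Mul(-4, Add(Add(Mul(Mul(Add(T, 121), Add(T, Mul(A, T))), A), Mul(A, T)), A)) = Mul(-4, Add(Add(Mul(Mul(Add(121, T), Add(T, Mul(A, T))), A), Mul(A, T)), A)) = Mul(-4, Add(Add(Mul(A, Add(121, T), Add(T, Mul(A, T))), Mul(A, T)), A)) = Mul(-4, Add(Add(Mul(A, T), Mul(A, Add(121, T), Add(T, Mul(A, T)))), A)) = Mul(-4, Add(A, Mul(A, T), Mul(A, Add(121, T), Add(T, Mul(A, T))))) = Add(Mul(-4, A), Mul(-4, A, T), Mul(-4, A, Add(121, T), Add(T, Mul(A, T)))))
Add(Function('q')(-384, 382), Mul(-1, -840994)) = Add(Mul(-4, -384, Add(1, Pow(382, 2), Mul(122, 382), Mul(-384, Pow(382, 2)), Mul(121, -384, 382))), Mul(-1, -840994)) = Add(Mul(-4, -384, Add(1, 145924, 46604, Mul(-384, 145924), -17749248)), 840994) = Add(Mul(-4, -384, Add(1, 145924, 46604, -56034816, -17749248)), 840994) = Add(Mul(-4, -384, -73591535), 840994) = Add(-113036597760, 840994) = -113035756766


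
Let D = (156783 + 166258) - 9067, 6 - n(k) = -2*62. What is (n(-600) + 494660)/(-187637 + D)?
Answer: 494790/126337 ≈ 3.9164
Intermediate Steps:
n(k) = 130 (n(k) = 6 - (-2)*62 = 6 - 1*(-124) = 6 + 124 = 130)
D = 313974 (D = 323041 - 9067 = 313974)
(n(-600) + 494660)/(-187637 + D) = (130 + 494660)/(-187637 + 313974) = 494790/126337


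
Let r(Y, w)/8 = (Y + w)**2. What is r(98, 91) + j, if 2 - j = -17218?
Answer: 302988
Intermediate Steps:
j = 17220 (j = 2 - 1*(-17218) = 2 + 17218 = 17220)
r(Y, w) = 8*(Y + w)**2
r(98, 91) + j = 8*(98 + 91)**2 + 17220 = 8*189**2 + 17220 = 8*35721 + 17220 = 285768 + 17220 = 302988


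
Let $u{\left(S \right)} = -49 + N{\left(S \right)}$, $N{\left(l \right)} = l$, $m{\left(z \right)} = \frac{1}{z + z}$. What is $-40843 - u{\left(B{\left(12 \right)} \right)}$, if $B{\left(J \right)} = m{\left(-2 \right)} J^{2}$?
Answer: $-40758$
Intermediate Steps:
$m{\left(z \right)} = \frac{1}{2 z}$
$B{\left(J \right)} = - \frac{J^{2}}{4}$ ($B{\left(J \right)} = \frac{1}{2 \left(-2\right)} J^{2} = \frac{1}{2} \left(- \frac{1}{2}\right) J^{2} = - \frac{J^{2}}{4}$)
$u{\left(S \right)} = -49 + S$
$-40843 - u{\left(B{\left(12 \right)} \right)} = -40843 - \left(-49 - \frac{12^{2}}{4}\right) = -40843 - \left(-49 - 36\right) = -40843 - -85 = -40843 + 85 = -40758$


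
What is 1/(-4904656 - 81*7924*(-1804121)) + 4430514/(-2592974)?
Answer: -22167095720377714013/12973371229264605500 ≈ -1.7087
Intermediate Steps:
1/(-4904656 - 81*7924*(-1804121)) + 4430514/(-2592974) = -1/1804121/(-4904656 - 641844) + 4430514*(-1/2592974) = -1/1804121/(-5546500) - 2215257/1296487 = -1/5546500*(-1/1804121) - 2215257/1296487 = 1/10006557126500 - 2215257/1296487 = -22167095720377714013/12973371229264605500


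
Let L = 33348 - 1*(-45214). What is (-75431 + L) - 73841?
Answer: -70710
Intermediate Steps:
L = 78562 (L = 33348 + 45214 = 78562)
(-75431 + L) - 73841 = (-75431 + 78562) - 73841 = 3131 - 73841 = -70710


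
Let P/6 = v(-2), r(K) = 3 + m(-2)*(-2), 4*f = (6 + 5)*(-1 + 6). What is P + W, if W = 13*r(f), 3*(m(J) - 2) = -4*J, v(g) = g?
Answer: -283/3 ≈ -94.333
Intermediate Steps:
f = 55/4 (f = ((6 + 5)*(-1 + 6))/4 = (11*5)/4 = (¼)*55 = 55/4 ≈ 13.750)
m(J) = 2 - 4*J/3 (m(J) = 2 + (-4*J)/3 = 2 - 4*J/3)
r(K) = -19/3 (r(K) = 3 + (2 - 4/3*(-2))*(-2) = 3 + (2 + 8/3)*(-2) = 3 + (14/3)*(-2) = 3 - 28/3 = -19/3)
P = -12 (P = 6*(-2) = -12)
W = -247/3 (W = 13*(-19/3) = -247/3 ≈ -82.333)
P + W = -12 - 247/3 = -283/3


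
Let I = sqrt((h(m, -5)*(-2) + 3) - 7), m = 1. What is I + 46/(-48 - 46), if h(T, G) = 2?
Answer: -23/47 + 2*I*sqrt(2) ≈ -0.48936 + 2.8284*I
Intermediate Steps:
I = 2*I*sqrt(2) (I = sqrt((2*(-2) + 3) - 7) = sqrt((-4 + 3) - 7) = sqrt(-1 - 7) = sqrt(-8) = 2*I*sqrt(2) ≈ 2.8284*I)
I + 46/(-48 - 46) = 2*I*sqrt(2) + 46/(-48 - 46) = 2*I*sqrt(2) + 46/(-94) = 2*I*sqrt(2) + 46*(-1/94) = 2*I*sqrt(2) - 23/47 = -23/47 + 2*I*sqrt(2)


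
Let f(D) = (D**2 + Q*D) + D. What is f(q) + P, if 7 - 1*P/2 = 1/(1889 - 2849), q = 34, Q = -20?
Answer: 251521/480 ≈ 524.00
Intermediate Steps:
f(D) = D**2 - 19*D (f(D) = (D**2 - 20*D) + D = D**2 - 19*D)
P = 6721/480 (P = 14 - 2/(1889 - 2849) = 14 - 2/(-960) = 14 - 2*(-1/960) = 14 + 1/480 = 6721/480 ≈ 14.002)
f(q) + P = 34*(-19 + 34) + 6721/480 = 34*15 + 6721/480 = 510 + 6721/480 = 251521/480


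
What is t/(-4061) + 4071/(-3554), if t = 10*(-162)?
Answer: -10774851/14432794 ≈ -0.74655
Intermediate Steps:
t = -1620
t/(-4061) + 4071/(-3554) = -1620/(-4061) + 4071/(-3554) = -1620*(-1/4061) + 4071*(-1/3554) = 1620/4061 - 4071/3554 = -10774851/14432794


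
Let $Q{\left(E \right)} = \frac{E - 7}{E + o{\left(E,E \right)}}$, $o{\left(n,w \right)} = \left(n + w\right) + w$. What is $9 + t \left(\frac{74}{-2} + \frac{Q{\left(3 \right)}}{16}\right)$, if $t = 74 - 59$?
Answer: $- \frac{8741}{16} \approx -546.31$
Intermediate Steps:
$o{\left(n,w \right)} = n + 2 w$
$Q{\left(E \right)} = \frac{-7 + E}{4 E}$ ($Q{\left(E \right)} = \frac{E - 7}{E + \left(E + 2 E\right)} = \frac{-7 + E}{E + 3 E} = \frac{-7 + E}{4 E}$)
$t = 15$
$9 + t \left(\frac{74}{-2} + \frac{Q{\left(3 \right)}}{16}\right) = 9 + 15 \left(\frac{74}{-2} + \frac{\frac{1}{4} \cdot \frac{1}{3} \left(-7 + 3\right)}{16}\right) = 9 + 15 \left(74 \left(- \frac{1}{2}\right) + \frac{1}{4} \cdot \frac{1}{3} \left(-4\right) \frac{1}{16}\right) = 9 + 15 \left(-37 - \frac{1}{48}\right) = 9 + 15 \left(- \frac{1777}{48}\right) = 9 - \frac{8885}{16} = - \frac{8741}{16}$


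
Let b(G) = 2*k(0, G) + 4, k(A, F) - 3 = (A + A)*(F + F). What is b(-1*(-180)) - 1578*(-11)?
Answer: 17368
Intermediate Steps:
k(A, F) = 3 + 4*A*F (k(A, F) = 3 + (A + A)*(F + F) = 3 + (2*A)*(2*F) = 3 + 4*A*F)
b(G) = 10 (b(G) = 2*(3 + 4*0*G) + 4 = 2*(3 + 0) + 4 = 2*3 + 4 = 6 + 4 = 10)
b(-1*(-180)) - 1578*(-11) = 10 - 1578*(-11) = 10 + 17358 = 17368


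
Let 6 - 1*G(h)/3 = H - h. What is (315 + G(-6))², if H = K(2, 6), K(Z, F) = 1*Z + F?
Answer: 84681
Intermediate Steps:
K(Z, F) = F + Z (K(Z, F) = Z + F = F + Z)
H = 8 (H = 6 + 2 = 8)
G(h) = -6 + 3*h (G(h) = 18 - 3*(8 - h) = 18 + (-24 + 3*h) = -6 + 3*h)
(315 + G(-6))² = (315 + (-6 + 3*(-6)))² = (315 + (-6 - 18))² = (315 - 24)² = 291² = 84681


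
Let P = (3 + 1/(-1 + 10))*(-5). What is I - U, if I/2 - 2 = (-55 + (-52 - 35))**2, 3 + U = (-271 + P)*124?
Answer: 682811/9 ≈ 75868.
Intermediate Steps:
P = -140/9 (P = (3 + 1/9)*(-5) = (28/9)*(-5) = -140/9 ≈ -15.556)
U = -319823/9 (U = -3 + (-271 - 140/9)*124 = -3 - 2579/9*124 = -3 - 319796/9 = -319823/9 ≈ -35536.)
I = 40332 (I = 4 + 2*(-55 + (-52 - 35))**2 = 4 + 2*(-55 - 87)**2 = 4 + 2*(-142)**2 = 4 + 2*20164 = 4 + 40328 = 40332)
I - U = 40332 - 1*(-319823/9) = 40332 + 319823/9 = 682811/9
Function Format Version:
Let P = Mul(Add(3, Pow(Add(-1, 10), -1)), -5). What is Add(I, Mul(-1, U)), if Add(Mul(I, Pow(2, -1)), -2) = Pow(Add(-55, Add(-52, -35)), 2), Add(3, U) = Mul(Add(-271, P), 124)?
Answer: Rational(682811, 9) ≈ 75868.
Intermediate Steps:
P = Rational(-140, 9) (P = Mul(Add(3, Pow(9, -1)), -5) = Mul(Add(3, Rational(1, 9)), -5) = Mul(Rational(28, 9), -5) = Rational(-140, 9) ≈ -15.556)
U = Rational(-319823, 9) (U = Add(-3, Mul(Add(-271, Rational(-140, 9)), 124)) = Add(-3, Mul(Rational(-2579, 9), 124)) = Add(-3, Rational(-319796, 9)) = Rational(-319823, 9) ≈ -35536.)
I = 40332 (I = Add(4, Mul(2, Pow(Add(-55, Add(-52, -35)), 2))) = Add(4, Mul(2, Pow(Add(-55, -87), 2))) = Add(4, Mul(2, Pow(-142, 2))) = Add(4, Mul(2, 20164)) = Add(4, 40328) = 40332)
Add(I, Mul(-1, U)) = Add(40332, Mul(-1, Rational(-319823, 9))) = Add(40332, Rational(319823, 9)) = Rational(682811, 9)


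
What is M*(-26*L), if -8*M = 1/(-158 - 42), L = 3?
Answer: -39/800 ≈ -0.048750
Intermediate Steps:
M = 1/1600 (M = -1/(8*(-158 - 42)) = -1/8/(-200) = -1/8*(-1/200) = 1/1600 ≈ 0.00062500)
M*(-26*L) = (-26*3)/1600 = (1/1600)*(-78) = -39/800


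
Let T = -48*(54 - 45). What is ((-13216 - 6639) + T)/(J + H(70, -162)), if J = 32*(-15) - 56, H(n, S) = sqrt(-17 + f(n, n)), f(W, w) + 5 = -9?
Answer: 10873832/287327 + 20287*I*sqrt(31)/287327 ≈ 37.845 + 0.39312*I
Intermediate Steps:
T = -432 (T = -48*9 = -432)
f(W, w) = -14 (f(W, w) = -5 - 9 = -14)
H(n, S) = I*sqrt(31) (H(n, S) = sqrt(-17 - 14) = sqrt(-31) = I*sqrt(31))
J = -536 (J = -480 - 56 = -536)
((-13216 - 6639) + T)/(J + H(70, -162)) = ((-13216 - 6639) - 432)/(-536 + I*sqrt(31)) = (-19855 - 432)/(-536 + I*sqrt(31)) = -20287/(-536 + I*sqrt(31))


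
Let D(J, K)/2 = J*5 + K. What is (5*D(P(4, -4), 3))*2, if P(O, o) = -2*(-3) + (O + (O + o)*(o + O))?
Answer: 1060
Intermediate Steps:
P(O, o) = 6 + O + (O + o)² (P(O, o) = 6 + (O + (O + o)*(O + o)) = 6 + (O + (O + o)²) = 6 + O + (O + o)²)
D(J, K) = 2*K + 10*J (D(J, K) = 2*(J*5 + K) = 2*(5*J + K) = 2*(K + 5*J) = 2*K + 10*J)
(5*D(P(4, -4), 3))*2 = (5*(2*3 + 10*(6 + 4 + (4 - 4)²)))*2 = (5*(6 + 10*(6 + 4 + 0²)))*2 = (5*(6 + 10*(6 + 4 + 0)))*2 = (5*(6 + 10*10))*2 = (5*(6 + 100))*2 = (5*106)*2 = 530*2 = 1060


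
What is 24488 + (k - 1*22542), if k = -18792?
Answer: -16846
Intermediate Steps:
24488 + (k - 1*22542) = 24488 + (-18792 - 1*22542) = 24488 + (-18792 - 22542) = 24488 - 41334 = -16846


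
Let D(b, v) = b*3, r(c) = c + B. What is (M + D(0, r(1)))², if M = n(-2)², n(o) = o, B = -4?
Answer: 16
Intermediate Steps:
r(c) = -4 + c (r(c) = c - 4 = -4 + c)
M = 4 (M = (-2)² = 4)
D(b, v) = 3*b
(M + D(0, r(1)))² = (4 + 3*0)² = (4 + 0)² = 4² = 16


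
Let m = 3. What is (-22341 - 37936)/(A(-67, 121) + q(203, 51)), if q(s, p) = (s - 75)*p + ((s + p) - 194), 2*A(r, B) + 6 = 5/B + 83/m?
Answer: -200739/21976 ≈ -9.1345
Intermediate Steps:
A(r, B) = 65/6 + 5/(2*B) (A(r, B) = -3 + (5/B + 83/3)/2 = -3 + (83/3 + 5/B)/2 = -3 + (83/6 + 5/(2*B)) = 65/6 + 5/(2*B))
q(s, p) = -194 + p + s + p*(-75 + s) (q(s, p) = (-75 + s)*p + ((p + s) - 194) = p*(-75 + s) + (-194 + p + s) = -194 + p + s + p*(-75 + s))
(-22341 - 37936)/(A(-67, 121) + q(203, 51)) = (-22341 - 37936)/((⅚)*(3 + 13*121)/121 + (-194 + 203 - 74*51 + 51*203)) = -60277/((⅚)*(1/121)*(3 + 1573) + (-194 + 203 - 3774 + 10353)) = -60277/((⅚)*(1/121)*1576 + 6588) = -60277/(3940/363 + 6588) = -60277/2395384/363 = -60277*363/2395384 = -200739/21976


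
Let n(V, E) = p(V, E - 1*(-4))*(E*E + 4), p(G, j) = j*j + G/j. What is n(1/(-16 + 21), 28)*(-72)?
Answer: -290490093/5 ≈ -5.8098e+7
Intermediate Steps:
p(G, j) = j² + G/j
n(V, E) = (4 + E²)*(V + (4 + E)³)/(4 + E) (n(V, E) = ((V + (E - 1*(-4))³)/(E - 1*(-4)))*(E*E + 4) = ((V + (E + 4)³)/(E + 4))*(E² + 4) = ((V + (4 + E)³)/(4 + E))*(4 + E²) = (4 + E²)*(V + (4 + E)³)/(4 + E))
n(1/(-16 + 21), 28)*(-72) = ((4 + 28²)*(1/(-16 + 21) + (4 + 28)³)/(4 + 28))*(-72) = ((4 + 784)*(1/5 + 32³)/32)*(-72) = ((1/32)*788*(⅕ + 32768))*(-72) = ((1/32)*788*(163841/5))*(-72) = (32276677/40)*(-72) = -290490093/5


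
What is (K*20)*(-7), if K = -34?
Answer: 4760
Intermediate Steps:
(K*20)*(-7) = -34*20*(-7) = -680*(-7) = 4760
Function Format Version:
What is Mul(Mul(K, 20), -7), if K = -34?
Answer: 4760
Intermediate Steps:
Mul(Mul(K, 20), -7) = Mul(Mul(-34, 20), -7) = Mul(-680, -7) = 4760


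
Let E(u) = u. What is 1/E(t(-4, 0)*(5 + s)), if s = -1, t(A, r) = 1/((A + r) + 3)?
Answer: -¼ ≈ -0.25000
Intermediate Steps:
t(A, r) = 1/(3 + A + r)
1/E(t(-4, 0)*(5 + s)) = 1/((5 - 1)/(3 - 4 + 0)) = 1/(4/(-1)) = 1/(-1*4) = 1/(-4) = -¼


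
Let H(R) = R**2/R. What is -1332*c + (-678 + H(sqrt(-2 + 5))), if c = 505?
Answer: -673338 + sqrt(3) ≈ -6.7334e+5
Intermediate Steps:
H(R) = R
-1332*c + (-678 + H(sqrt(-2 + 5))) = -1332*505 + (-678 + sqrt(-2 + 5)) = -672660 + (-678 + sqrt(3)) = -673338 + sqrt(3)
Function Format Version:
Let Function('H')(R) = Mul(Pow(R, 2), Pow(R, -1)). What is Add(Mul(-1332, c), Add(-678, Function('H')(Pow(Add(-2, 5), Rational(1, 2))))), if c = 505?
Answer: Add(-673338, Pow(3, Rational(1, 2))) ≈ -6.7334e+5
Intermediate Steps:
Function('H')(R) = R
Add(Mul(-1332, c), Add(-678, Function('H')(Pow(Add(-2, 5), Rational(1, 2))))) = Add(Mul(-1332, 505), Add(-678, Pow(Add(-2, 5), Rational(1, 2)))) = Add(-672660, Add(-678, Pow(3, Rational(1, 2)))) = Add(-673338, Pow(3, Rational(1, 2)))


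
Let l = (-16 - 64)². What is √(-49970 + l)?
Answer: I*√43570 ≈ 208.73*I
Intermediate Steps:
l = 6400 (l = (-80)² = 6400)
√(-49970 + l) = √(-49970 + 6400) = √(-43570) = I*√43570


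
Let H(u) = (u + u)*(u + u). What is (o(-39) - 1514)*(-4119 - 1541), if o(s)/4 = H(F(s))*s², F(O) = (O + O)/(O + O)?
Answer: -129172520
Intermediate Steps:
F(O) = 1 (F(O) = (2*O)/((2*O)) = (2*O)*(1/(2*O)) = 1)
H(u) = 4*u² (H(u) = (2*u)*(2*u) = 4*u²)
o(s) = 16*s² (o(s) = 4*((4*1²)*s²) = 4*((4*1)*s²) = 4*(4*s²) = 16*s²)
(o(-39) - 1514)*(-4119 - 1541) = (16*(-39)² - 1514)*(-4119 - 1541) = (16*1521 - 1514)*(-5660) = (24336 - 1514)*(-5660) = 22822*(-5660) = -129172520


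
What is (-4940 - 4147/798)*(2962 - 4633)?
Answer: 2198070719/266 ≈ 8.2634e+6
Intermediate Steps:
(-4940 - 4147/798)*(2962 - 4633) = (-4940 - 4147*1/798)*(-1671) = (-4940 - 4147/798)*(-1671) = -3946267/798*(-1671) = 2198070719/266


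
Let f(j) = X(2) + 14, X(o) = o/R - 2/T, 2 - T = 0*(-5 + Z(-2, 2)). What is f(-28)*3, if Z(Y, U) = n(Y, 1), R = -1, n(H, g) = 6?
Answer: 33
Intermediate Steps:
Z(Y, U) = 6
T = 2 (T = 2 - 0*(-5 + 6) = 2 - 0 = 2 - 1*0 = 2 + 0 = 2)
X(o) = -1 - o (X(o) = o/(-1) - 2/2 = o*(-1) - 2*½ = -o - 1 = -1 - o)
f(j) = 11 (f(j) = (-1 - 1*2) + 14 = (-1 - 2) + 14 = -3 + 14 = 11)
f(-28)*3 = 11*3 = 33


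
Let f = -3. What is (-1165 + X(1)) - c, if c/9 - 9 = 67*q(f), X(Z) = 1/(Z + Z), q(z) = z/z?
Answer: -3697/2 ≈ -1848.5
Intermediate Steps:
q(z) = 1
X(Z) = 1/(2*Z)
c = 684 (c = 81 + 9*(67*1) = 81 + 9*67 = 81 + 603 = 684)
(-1165 + X(1)) - c = (-1165 + (1/2)/1) - 1*684 = (-1165 + (1/2)*1) - 684 = (-1165 + 1/2) - 684 = -2329/2 - 684 = -3697/2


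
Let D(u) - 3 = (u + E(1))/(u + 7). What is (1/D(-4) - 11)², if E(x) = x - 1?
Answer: 2704/25 ≈ 108.16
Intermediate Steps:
E(x) = -1 + x
D(u) = 3 + u/(7 + u) (D(u) = 3 + (u + (-1 + 1))/(u + 7) = 3 + (u + 0)/(7 + u) = 3 + u/(7 + u))
(1/D(-4) - 11)² = (1/((21 + 4*(-4))/(7 - 4)) - 11)² = (1/((21 - 16)/3) - 11)² = (1/((⅓)*5) - 11)² = (1/(5/3) - 11)² = (⅗ - 11)² = (-52/5)² = 2704/25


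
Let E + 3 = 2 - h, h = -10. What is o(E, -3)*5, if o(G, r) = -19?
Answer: -95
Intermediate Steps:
E = 9 (E = -3 + (2 - 1*(-10)) = -3 + (2 + 10) = -3 + 12 = 9)
o(E, -3)*5 = -19*5 = -95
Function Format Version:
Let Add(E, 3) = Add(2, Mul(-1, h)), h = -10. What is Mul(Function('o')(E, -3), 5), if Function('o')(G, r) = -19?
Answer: -95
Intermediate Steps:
E = 9 (E = Add(-3, Add(2, Mul(-1, -10))) = Add(-3, Add(2, 10)) = Add(-3, 12) = 9)
Mul(Function('o')(E, -3), 5) = Mul(-19, 5) = -95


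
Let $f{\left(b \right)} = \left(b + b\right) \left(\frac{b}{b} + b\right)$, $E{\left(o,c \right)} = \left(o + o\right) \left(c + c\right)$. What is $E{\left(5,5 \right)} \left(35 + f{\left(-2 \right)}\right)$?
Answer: $3900$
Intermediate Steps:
$E{\left(o,c \right)} = 4 c o$ ($E{\left(o,c \right)} = 2 o 2 c = 4 c o$)
$f{\left(b \right)} = 2 b \left(1 + b\right)$
$E{\left(5,5 \right)} \left(35 + f{\left(-2 \right)}\right) = 4 \cdot 5 \cdot 5 \left(35 + 2 \left(-2\right) \left(1 - 2\right)\right) = 100 \left(35 + 2 \left(-2\right) \left(-1\right)\right) = 100 \left(35 + 4\right) = 100 \cdot 39 = 3900$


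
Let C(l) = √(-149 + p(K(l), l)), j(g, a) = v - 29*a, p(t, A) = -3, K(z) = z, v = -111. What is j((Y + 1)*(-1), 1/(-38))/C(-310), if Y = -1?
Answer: 4189*I*√38/2888 ≈ 8.9414*I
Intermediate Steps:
j(g, a) = -111 - 29*a
C(l) = 2*I*√38 (C(l) = √(-149 - 3) = √(-152) = 2*I*√38)
j((Y + 1)*(-1), 1/(-38))/C(-310) = (-111 - 29/(-38))/((2*I*√38)) = (-111 - 29*(-1/38))*(-I*√38/76) = (-111 + 29/38)*(-I*√38/76) = -(-4189)*I*√38/2888 = 4189*I*√38/2888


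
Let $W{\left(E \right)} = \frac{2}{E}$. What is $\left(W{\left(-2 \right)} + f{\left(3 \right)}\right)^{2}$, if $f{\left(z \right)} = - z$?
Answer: $16$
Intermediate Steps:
$\left(W{\left(-2 \right)} + f{\left(3 \right)}\right)^{2} = \left(\frac{2}{-2} - 3\right)^{2} = \left(2 \left(- \frac{1}{2}\right) - 3\right)^{2} = \left(-1 - 3\right)^{2} = \left(-4\right)^{2} = 16$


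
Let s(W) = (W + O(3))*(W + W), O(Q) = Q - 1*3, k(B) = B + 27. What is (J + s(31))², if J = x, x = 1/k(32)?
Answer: 12859333201/3481 ≈ 3.6941e+6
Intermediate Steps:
k(B) = 27 + B
x = 1/59 (x = 1/(27 + 32) = 1/59 ≈ 0.016949)
J = 1/59 ≈ 0.016949
O(Q) = -3 + Q (O(Q) = Q - 3 = -3 + Q)
s(W) = 2*W² (s(W) = (W + (-3 + 3))*(W + W) = (W + 0)*(2*W) = W*(2*W) = 2*W²)
(J + s(31))² = (1/59 + 2*31²)² = (1/59 + 2*961)² = (1/59 + 1922)² = (113399/59)² = 12859333201/3481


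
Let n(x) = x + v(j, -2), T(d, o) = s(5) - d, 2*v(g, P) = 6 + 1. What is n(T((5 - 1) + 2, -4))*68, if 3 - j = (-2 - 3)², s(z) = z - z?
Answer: -170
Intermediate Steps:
s(z) = 0
j = -22 (j = 3 - (-2 - 3)² = 3 - 1*(-5)² = 3 - 1*25 = 3 - 25 = -22)
v(g, P) = 7/2 (v(g, P) = (6 + 1)/2 = (½)*7 = 7/2)
T(d, o) = -d (T(d, o) = 0 - d = -d)
n(x) = 7/2 + x (n(x) = x + 7/2 = 7/2 + x)
n(T((5 - 1) + 2, -4))*68 = (7/2 - ((5 - 1) + 2))*68 = (7/2 - (4 + 2))*68 = (7/2 - 1*6)*68 = (7/2 - 6)*68 = -5/2*68 = -170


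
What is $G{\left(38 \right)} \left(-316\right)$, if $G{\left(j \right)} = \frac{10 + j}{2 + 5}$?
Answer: $- \frac{15168}{7} \approx -2166.9$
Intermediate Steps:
$G{\left(j \right)} = \frac{10}{7} + \frac{j}{7}$ ($G{\left(j \right)} = \frac{10 + j}{7} = \left(10 + j\right) \frac{1}{7} = \frac{10}{7} + \frac{j}{7}$)
$G{\left(38 \right)} \left(-316\right) = \left(\frac{10}{7} + \frac{1}{7} \cdot 38\right) \left(-316\right) = \left(\frac{10}{7} + \frac{38}{7}\right) \left(-316\right) = \frac{48}{7} \left(-316\right) = - \frac{15168}{7}$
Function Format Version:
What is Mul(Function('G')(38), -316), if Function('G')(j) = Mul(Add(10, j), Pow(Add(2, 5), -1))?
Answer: Rational(-15168, 7) ≈ -2166.9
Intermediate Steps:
Function('G')(j) = Add(Rational(10, 7), Mul(Rational(1, 7), j)) (Function('G')(j) = Mul(Add(10, j), Pow(7, -1)) = Mul(Add(10, j), Rational(1, 7)) = Add(Rational(10, 7), Mul(Rational(1, 7), j)))
Mul(Function('G')(38), -316) = Mul(Add(Rational(10, 7), Mul(Rational(1, 7), 38)), -316) = Mul(Add(Rational(10, 7), Rational(38, 7)), -316) = Mul(Rational(48, 7), -316) = Rational(-15168, 7)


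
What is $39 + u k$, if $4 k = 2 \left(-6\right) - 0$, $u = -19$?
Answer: $96$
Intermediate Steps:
$k = -3$ ($k = \frac{2 \left(-6\right) - 0}{4} = \frac{-12 + 0}{4} = \frac{1}{4} \left(-12\right) = -3$)
$39 + u k = 39 - -57 = 39 + 57 = 96$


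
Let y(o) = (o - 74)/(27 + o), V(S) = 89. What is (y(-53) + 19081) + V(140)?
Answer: 498547/26 ≈ 19175.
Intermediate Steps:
y(o) = (-74 + o)/(27 + o)
(y(-53) + 19081) + V(140) = ((-74 - 53)/(27 - 53) + 19081) + 89 = (-127/(-26) + 19081) + 89 = (-1/26*(-127) + 19081) + 89 = (127/26 + 19081) + 89 = 496233/26 + 89 = 498547/26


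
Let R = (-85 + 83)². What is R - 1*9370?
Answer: -9366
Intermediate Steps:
R = 4 (R = (-2)² = 4)
R - 1*9370 = 4 - 1*9370 = 4 - 9370 = -9366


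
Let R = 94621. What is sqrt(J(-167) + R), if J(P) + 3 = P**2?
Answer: sqrt(122507) ≈ 350.01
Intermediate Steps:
J(P) = -3 + P**2
sqrt(J(-167) + R) = sqrt((-3 + (-167)**2) + 94621) = sqrt((-3 + 27889) + 94621) = sqrt(27886 + 94621) = sqrt(122507)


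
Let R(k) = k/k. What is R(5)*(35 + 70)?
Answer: 105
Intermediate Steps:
R(k) = 1
R(5)*(35 + 70) = 1*(35 + 70) = 1*105 = 105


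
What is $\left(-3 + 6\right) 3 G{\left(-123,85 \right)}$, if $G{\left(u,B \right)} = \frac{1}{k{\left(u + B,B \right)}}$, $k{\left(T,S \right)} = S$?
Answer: $\frac{9}{85} \approx 0.10588$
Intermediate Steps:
$G{\left(u,B \right)} = \frac{1}{B}$
$\left(-3 + 6\right) 3 G{\left(-123,85 \right)} = \frac{\left(-3 + 6\right) 3}{85} = 3 \cdot 3 \cdot \frac{1}{85} = 9 \cdot \frac{1}{85} = \frac{9}{85}$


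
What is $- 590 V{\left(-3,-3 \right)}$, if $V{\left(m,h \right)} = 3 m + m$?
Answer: $7080$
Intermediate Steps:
$V{\left(m,h \right)} = 4 m$
$- 590 V{\left(-3,-3 \right)} = - 590 \cdot 4 \left(-3\right) = \left(-590\right) \left(-12\right) = 7080$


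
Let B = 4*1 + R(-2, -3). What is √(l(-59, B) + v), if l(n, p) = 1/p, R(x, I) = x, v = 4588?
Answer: √18354/2 ≈ 67.739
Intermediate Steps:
B = 2 (B = 4*1 - 2 = 4 - 2 = 2)
√(l(-59, B) + v) = √(1/2 + 4588) = √(½ + 4588) = √(9177/2) = √18354/2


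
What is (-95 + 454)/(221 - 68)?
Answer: 359/153 ≈ 2.3464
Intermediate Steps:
(-95 + 454)/(221 - 68) = 359/153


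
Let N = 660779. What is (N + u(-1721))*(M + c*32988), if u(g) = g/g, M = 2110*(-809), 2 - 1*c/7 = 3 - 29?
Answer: 3144426033240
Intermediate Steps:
c = 196 (c = 14 - 7*(3 - 29) = 14 - 7*(-26) = 14 + 182 = 196)
M = -1706990
u(g) = 1
(N + u(-1721))*(M + c*32988) = (660779 + 1)*(-1706990 + 196*32988) = 660780*(-1706990 + 6465648) = 660780*4758658 = 3144426033240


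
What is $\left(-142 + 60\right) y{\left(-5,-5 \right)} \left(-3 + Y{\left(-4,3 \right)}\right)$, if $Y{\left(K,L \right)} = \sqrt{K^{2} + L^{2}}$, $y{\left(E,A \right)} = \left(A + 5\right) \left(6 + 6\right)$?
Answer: $0$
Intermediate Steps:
$y{\left(E,A \right)} = 60 + 12 A$ ($y{\left(E,A \right)} = \left(5 + A\right) 12 = 60 + 12 A$)
$\left(-142 + 60\right) y{\left(-5,-5 \right)} \left(-3 + Y{\left(-4,3 \right)}\right) = \left(-142 + 60\right) \left(60 + 12 \left(-5\right)\right) \left(-3 + \sqrt{\left(-4\right)^{2} + 3^{2}}\right) = - 82 \left(60 - 60\right) \left(-3 + \sqrt{16 + 9}\right) = - 82 \cdot 0 \left(-3 + \sqrt{25}\right) = - 82 \cdot 0 \left(-3 + 5\right) = - 82 \cdot 0 \cdot 2 = \left(-82\right) 0 = 0$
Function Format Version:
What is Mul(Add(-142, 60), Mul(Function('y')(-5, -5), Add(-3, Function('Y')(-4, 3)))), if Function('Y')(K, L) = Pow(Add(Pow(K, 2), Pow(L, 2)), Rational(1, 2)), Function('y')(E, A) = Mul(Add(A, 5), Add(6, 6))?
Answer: 0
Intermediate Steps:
Function('y')(E, A) = Add(60, Mul(12, A)) (Function('y')(E, A) = Mul(Add(5, A), 12) = Add(60, Mul(12, A)))
Mul(Add(-142, 60), Mul(Function('y')(-5, -5), Add(-3, Function('Y')(-4, 3)))) = Mul(Add(-142, 60), Mul(Add(60, Mul(12, -5)), Add(-3, Pow(Add(Pow(-4, 2), Pow(3, 2)), Rational(1, 2))))) = Mul(-82, Mul(Add(60, -60), Add(-3, Pow(Add(16, 9), Rational(1, 2))))) = Mul(-82, Mul(0, Add(-3, Pow(25, Rational(1, 2))))) = Mul(-82, Mul(0, Add(-3, 5))) = Mul(-82, Mul(0, 2)) = Mul(-82, 0) = 0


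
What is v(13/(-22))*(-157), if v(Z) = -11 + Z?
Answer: 40035/22 ≈ 1819.8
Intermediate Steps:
v(13/(-22))*(-157) = (-11 + 13/(-22))*(-157) = (-11 + 13*(-1/22))*(-157) = (-11 - 13/22)*(-157) = -255/22*(-157) = 40035/22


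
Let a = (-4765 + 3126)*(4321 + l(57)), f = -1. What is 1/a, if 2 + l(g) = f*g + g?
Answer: -1/7078841 ≈ -1.4127e-7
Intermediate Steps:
l(g) = -2 (l(g) = -2 + (-g + g) = -2 + 0 = -2)
a = -7078841 (a = (-4765 + 3126)*(4321 - 2) = -1639*4319 = -7078841)
1/a = 1/(-7078841) = -1/7078841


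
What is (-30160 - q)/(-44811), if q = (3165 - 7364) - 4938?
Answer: 21023/44811 ≈ 0.46915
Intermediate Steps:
q = -9137 (q = -4199 - 4938 = -9137)
(-30160 - q)/(-44811) = (-30160 - 1*(-9137))/(-44811) = (-30160 + 9137)*(-1/44811) = -21023*(-1/44811) = 21023/44811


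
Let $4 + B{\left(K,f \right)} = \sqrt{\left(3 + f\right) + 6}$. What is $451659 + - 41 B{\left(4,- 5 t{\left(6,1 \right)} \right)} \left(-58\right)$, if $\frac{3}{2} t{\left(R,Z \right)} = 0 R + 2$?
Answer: $442147 + \frac{2378 \sqrt{21}}{3} \approx 4.4578 \cdot 10^{5}$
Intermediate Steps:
$t{\left(R,Z \right)} = \frac{4}{3}$ ($t{\left(R,Z \right)} = \frac{2 \left(0 R + 2\right)}{3} = \frac{2 \left(0 + 2\right)}{3} = \frac{2}{3} \cdot 2 = \frac{4}{3}$)
$B{\left(K,f \right)} = -4 + \sqrt{9 + f}$ ($B{\left(K,f \right)} = -4 + \sqrt{\left(3 + f\right) + 6} = -4 + \sqrt{9 + f}$)
$451659 + - 41 B{\left(4,- 5 t{\left(6,1 \right)} \right)} \left(-58\right) = 451659 + - 41 \left(-4 + \sqrt{9 - \frac{20}{3}}\right) \left(-58\right) = 451659 + - 41 \left(-4 + \sqrt{\frac{7}{3}}\right) \left(-58\right) = 451659 + - 41 \left(-4 + \frac{\sqrt{21}}{3}\right) \left(-58\right) = 451659 + \left(164 - \frac{41 \sqrt{21}}{3}\right) \left(-58\right) = 451659 - \left(9512 - \frac{2378 \sqrt{21}}{3}\right) = 442147 + \frac{2378 \sqrt{21}}{3}$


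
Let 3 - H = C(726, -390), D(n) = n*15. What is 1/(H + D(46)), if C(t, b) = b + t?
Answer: 1/357 ≈ 0.0028011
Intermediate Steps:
D(n) = 15*n
H = -333 (H = 3 - (-390 + 726) = 3 - 1*336 = 3 - 336 = -333)
1/(H + D(46)) = 1/(-333 + 15*46) = 1/(-333 + 690) = 1/357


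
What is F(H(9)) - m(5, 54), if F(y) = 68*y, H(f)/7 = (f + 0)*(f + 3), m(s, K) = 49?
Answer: 51359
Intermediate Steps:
H(f) = 7*f*(3 + f) (H(f) = 7*((f + 0)*(f + 3)) = 7*(f*(3 + f)) = 7*f*(3 + f))
F(H(9)) - m(5, 54) = 68*(7*9*(3 + 9)) - 1*49 = 68*(7*9*12) - 49 = 68*756 - 49 = 51408 - 49 = 51359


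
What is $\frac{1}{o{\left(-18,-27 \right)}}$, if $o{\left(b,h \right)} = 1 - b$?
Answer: $\frac{1}{19} \approx 0.052632$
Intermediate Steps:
$\frac{1}{o{\left(-18,-27 \right)}} = \frac{1}{1 - -18} = \frac{1}{1 + 18} = \frac{1}{19}$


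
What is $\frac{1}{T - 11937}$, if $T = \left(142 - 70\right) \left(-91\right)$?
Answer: $- \frac{1}{18489} \approx -5.4086 \cdot 10^{-5}$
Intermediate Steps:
$T = -6552$ ($T = 72 \left(-91\right) = -6552$)
$\frac{1}{T - 11937} = \frac{1}{-6552 - 11937} = \frac{1}{-18489} = - \frac{1}{18489}$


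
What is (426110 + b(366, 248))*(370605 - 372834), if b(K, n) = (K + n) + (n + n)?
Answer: -952273380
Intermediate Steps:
b(K, n) = K + 3*n (b(K, n) = (K + n) + 2*n = K + 3*n)
(426110 + b(366, 248))*(370605 - 372834) = (426110 + (366 + 3*248))*(370605 - 372834) = (426110 + (366 + 744))*(-2229) = (426110 + 1110)*(-2229) = 427220*(-2229) = -952273380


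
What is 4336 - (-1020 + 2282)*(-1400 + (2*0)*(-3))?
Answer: 1771136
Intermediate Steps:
4336 - (-1020 + 2282)*(-1400 + (2*0)*(-3)) = 4336 - 1262*(-1400 + 0*(-3)) = 4336 - 1262*(-1400 + 0) = 4336 - 1262*(-1400) = 4336 - 1*(-1766800) = 4336 + 1766800 = 1771136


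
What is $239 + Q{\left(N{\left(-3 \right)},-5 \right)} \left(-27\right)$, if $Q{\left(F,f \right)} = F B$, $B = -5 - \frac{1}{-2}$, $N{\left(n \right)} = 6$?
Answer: $968$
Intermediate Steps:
$B = - \frac{9}{2}$ ($B = -5 - - \frac{1}{2} = -5 + \frac{1}{2} = - \frac{9}{2} \approx -4.5$)
$Q{\left(F,f \right)} = - \frac{9 F}{2}$ ($Q{\left(F,f \right)} = F \left(- \frac{9}{2}\right) = - \frac{9 F}{2}$)
$239 + Q{\left(N{\left(-3 \right)},-5 \right)} \left(-27\right) = 239 + \left(- \frac{9}{2}\right) 6 \left(-27\right) = 239 - -729 = 239 + 729 = 968$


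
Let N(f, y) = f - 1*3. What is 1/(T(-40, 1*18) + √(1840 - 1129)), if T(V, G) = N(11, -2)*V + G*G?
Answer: -4/695 + 3*√79/695 ≈ 0.032611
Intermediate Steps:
N(f, y) = -3 + f (N(f, y) = f - 3 = -3 + f)
T(V, G) = G² + 8*V (T(V, G) = (-3 + 11)*V + G*G = 8*V + G² = G² + 8*V)
1/(T(-40, 1*18) + √(1840 - 1129)) = 1/(((1*18)² + 8*(-40)) + √(1840 - 1129)) = 1/((18² - 320) + √711) = 1/((324 - 320) + 3*√79) = 1/(4 + 3*√79)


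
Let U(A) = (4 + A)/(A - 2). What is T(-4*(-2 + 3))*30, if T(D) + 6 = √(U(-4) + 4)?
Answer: -120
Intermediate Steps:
U(A) = (4 + A)/(-2 + A)
T(D) = -4 (T(D) = -6 + √((4 - 4)/(-2 - 4) + 4) = -6 + √(0/(-6) + 4) = -6 + √(-⅙*0 + 4) = -6 + √(0 + 4) = -6 + √4 = -6 + 2 = -4)
T(-4*(-2 + 3))*30 = -4*30 = -120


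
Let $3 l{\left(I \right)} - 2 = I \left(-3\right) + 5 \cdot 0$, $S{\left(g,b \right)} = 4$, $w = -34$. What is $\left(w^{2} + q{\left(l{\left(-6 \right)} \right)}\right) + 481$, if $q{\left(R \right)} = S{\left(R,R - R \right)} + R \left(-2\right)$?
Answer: $\frac{4883}{3} \approx 1627.7$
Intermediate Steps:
$l{\left(I \right)} = \frac{2}{3} - I$ ($l{\left(I \right)} = \frac{2}{3} + \frac{I \left(-3\right) + 5 \cdot 0}{3} = \frac{2}{3} + \frac{- 3 I + 0}{3} = \frac{2}{3} + \frac{\left(-3\right) I}{3} = \frac{2}{3} - I$)
$q{\left(R \right)} = 4 - 2 R$ ($q{\left(R \right)} = 4 + R \left(-2\right) = 4 - 2 R$)
$\left(w^{2} + q{\left(l{\left(-6 \right)} \right)}\right) + 481 = \left(\left(-34\right)^{2} + \left(4 - 2 \left(\frac{2}{3} - -6\right)\right)\right) + 481 = \left(1156 + \left(4 - 2 \left(\frac{2}{3} + 6\right)\right)\right) + 481 = \left(1156 + \left(4 - \frac{40}{3}\right)\right) + 481 = \left(1156 - \frac{28}{3}\right) + 481 = \frac{3440}{3} + 481 = \frac{4883}{3}$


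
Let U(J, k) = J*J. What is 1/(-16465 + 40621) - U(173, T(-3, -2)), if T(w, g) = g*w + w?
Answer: -722964923/24156 ≈ -29929.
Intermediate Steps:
T(w, g) = w + g*w
U(J, k) = J²
1/(-16465 + 40621) - U(173, T(-3, -2)) = 1/(-16465 + 40621) - 1*173² = 1/24156 - 1*29929 = 1/24156 - 29929 = -722964923/24156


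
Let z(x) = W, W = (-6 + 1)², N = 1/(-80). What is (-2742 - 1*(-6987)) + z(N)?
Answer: 4270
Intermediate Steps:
N = -1/80 ≈ -0.012500
W = 25 (W = (-5)² = 25)
z(x) = 25
(-2742 - 1*(-6987)) + z(N) = (-2742 - 1*(-6987)) + 25 = (-2742 + 6987) + 25 = 4245 + 25 = 4270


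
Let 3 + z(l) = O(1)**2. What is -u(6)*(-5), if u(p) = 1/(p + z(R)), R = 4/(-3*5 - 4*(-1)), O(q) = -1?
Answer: 5/4 ≈ 1.2500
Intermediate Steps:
R = -4/11 (R = 4/(-15 + 4) = 4/(-11) = 4*(-1/11) = -4/11 ≈ -0.36364)
z(l) = -2 (z(l) = -3 + (-1)**2 = -3 + 1 = -2)
u(p) = 1/(-2 + p) (u(p) = 1/(p - 2) = 1/(-2 + p))
-u(6)*(-5) = -1/(-2 + 6)*(-5) = -1/4*(-5) = 5/4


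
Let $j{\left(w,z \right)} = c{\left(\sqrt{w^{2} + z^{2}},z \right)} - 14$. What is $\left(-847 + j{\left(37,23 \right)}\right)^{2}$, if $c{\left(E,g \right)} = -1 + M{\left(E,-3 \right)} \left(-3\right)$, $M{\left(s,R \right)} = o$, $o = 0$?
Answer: $743044$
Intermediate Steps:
$M{\left(s,R \right)} = 0$
$c{\left(E,g \right)} = -1$ ($c{\left(E,g \right)} = -1 + 0 \left(-3\right) = -1 + 0 = -1$)
$j{\left(w,z \right)} = -15$ ($j{\left(w,z \right)} = -1 - 14 = -15$)
$\left(-847 + j{\left(37,23 \right)}\right)^{2} = \left(-847 - 15\right)^{2} = \left(-862\right)^{2} = 743044$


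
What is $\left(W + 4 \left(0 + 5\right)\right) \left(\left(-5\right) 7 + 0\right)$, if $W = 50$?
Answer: $-2450$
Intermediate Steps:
$\left(W + 4 \left(0 + 5\right)\right) \left(\left(-5\right) 7 + 0\right) = \left(50 + 4 \left(0 + 5\right)\right) \left(\left(-5\right) 7 + 0\right) = \left(50 + 4 \cdot 5\right) \left(-35 + 0\right) = \left(50 + 20\right) \left(-35\right) = 70 \left(-35\right) = -2450$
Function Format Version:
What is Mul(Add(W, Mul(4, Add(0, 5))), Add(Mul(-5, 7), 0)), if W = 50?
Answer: -2450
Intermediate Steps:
Mul(Add(W, Mul(4, Add(0, 5))), Add(Mul(-5, 7), 0)) = Mul(Add(50, Mul(4, Add(0, 5))), Add(Mul(-5, 7), 0)) = Mul(Add(50, Mul(4, 5)), Add(-35, 0)) = Mul(Add(50, 20), -35) = Mul(70, -35) = -2450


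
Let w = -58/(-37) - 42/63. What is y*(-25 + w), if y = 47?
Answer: -125725/111 ≈ -1132.7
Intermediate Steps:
w = 100/111 (w = -58*(-1/37) - 42*1/63 = 58/37 - ⅔ = 100/111 ≈ 0.90090)
y*(-25 + w) = 47*(-25 + 100/111) = 47*(-2675/111) = -125725/111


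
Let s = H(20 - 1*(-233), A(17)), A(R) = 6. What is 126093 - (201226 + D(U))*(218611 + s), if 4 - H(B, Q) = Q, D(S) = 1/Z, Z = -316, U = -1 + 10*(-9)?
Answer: -13900741360347/316 ≈ -4.3990e+10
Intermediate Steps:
U = -91 (U = -1 - 90 = -91)
D(S) = -1/316 (D(S) = 1/(-316) = -1/316)
H(B, Q) = 4 - Q
s = -2 (s = 4 - 1*6 = 4 - 6 = -2)
126093 - (201226 + D(U))*(218611 + s) = 126093 - (201226 - 1/316)*(218611 - 2) = 126093 - 63587415*218609/316 = 126093 - 1*13900781205735/316 = 126093 - 13900781205735/316 = -13900741360347/316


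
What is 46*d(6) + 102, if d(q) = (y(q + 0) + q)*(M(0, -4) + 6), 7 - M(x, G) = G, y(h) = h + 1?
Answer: 10268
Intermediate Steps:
y(h) = 1 + h
M(x, G) = 7 - G
d(q) = 17 + 34*q (d(q) = ((1 + (q + 0)) + q)*((7 - 1*(-4)) + 6) = ((1 + q) + q)*((7 + 4) + 6) = (1 + 2*q)*(11 + 6) = (1 + 2*q)*17 = 17 + 34*q)
46*d(6) + 102 = 46*(17 + 34*6) + 102 = 46*(17 + 204) + 102 = 46*221 + 102 = 10166 + 102 = 10268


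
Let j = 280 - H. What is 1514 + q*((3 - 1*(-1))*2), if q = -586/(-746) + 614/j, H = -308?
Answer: 83816746/54831 ≈ 1528.6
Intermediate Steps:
j = 588 (j = 280 - 1*(-308) = 280 + 308 = 588)
q = 200653/109662 (q = -586/(-746) + 614/588 = -586*(-1/746) + 614*(1/588) = 293/373 + 307/294 = 200653/109662 ≈ 1.8297)
1514 + q*((3 - 1*(-1))*2) = 1514 + 200653*((3 - 1*(-1))*2)/109662 = 1514 + 200653*((3 + 1)*2)/109662 = 1514 + 200653*(4*2)/109662 = 1514 + (200653/109662)*8 = 1514 + 802612/54831 = 83816746/54831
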